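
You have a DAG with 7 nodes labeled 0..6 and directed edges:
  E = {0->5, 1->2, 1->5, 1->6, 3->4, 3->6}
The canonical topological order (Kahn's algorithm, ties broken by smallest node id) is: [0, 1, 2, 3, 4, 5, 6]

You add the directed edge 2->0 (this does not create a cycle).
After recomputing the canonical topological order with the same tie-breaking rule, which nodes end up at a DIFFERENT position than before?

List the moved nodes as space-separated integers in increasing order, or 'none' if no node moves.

Answer: 0 1 2

Derivation:
Old toposort: [0, 1, 2, 3, 4, 5, 6]
Added edge 2->0
Recompute Kahn (smallest-id tiebreak):
  initial in-degrees: [1, 0, 1, 0, 1, 2, 2]
  ready (indeg=0): [1, 3]
  pop 1: indeg[2]->0; indeg[5]->1; indeg[6]->1 | ready=[2, 3] | order so far=[1]
  pop 2: indeg[0]->0 | ready=[0, 3] | order so far=[1, 2]
  pop 0: indeg[5]->0 | ready=[3, 5] | order so far=[1, 2, 0]
  pop 3: indeg[4]->0; indeg[6]->0 | ready=[4, 5, 6] | order so far=[1, 2, 0, 3]
  pop 4: no out-edges | ready=[5, 6] | order so far=[1, 2, 0, 3, 4]
  pop 5: no out-edges | ready=[6] | order so far=[1, 2, 0, 3, 4, 5]
  pop 6: no out-edges | ready=[] | order so far=[1, 2, 0, 3, 4, 5, 6]
New canonical toposort: [1, 2, 0, 3, 4, 5, 6]
Compare positions:
  Node 0: index 0 -> 2 (moved)
  Node 1: index 1 -> 0 (moved)
  Node 2: index 2 -> 1 (moved)
  Node 3: index 3 -> 3 (same)
  Node 4: index 4 -> 4 (same)
  Node 5: index 5 -> 5 (same)
  Node 6: index 6 -> 6 (same)
Nodes that changed position: 0 1 2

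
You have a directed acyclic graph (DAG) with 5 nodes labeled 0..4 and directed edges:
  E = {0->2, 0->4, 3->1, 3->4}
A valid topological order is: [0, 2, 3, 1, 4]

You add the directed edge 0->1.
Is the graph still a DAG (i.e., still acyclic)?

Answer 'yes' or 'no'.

Answer: yes

Derivation:
Given toposort: [0, 2, 3, 1, 4]
Position of 0: index 0; position of 1: index 3
New edge 0->1: forward
Forward edge: respects the existing order. Still a DAG, same toposort still valid.
Still a DAG? yes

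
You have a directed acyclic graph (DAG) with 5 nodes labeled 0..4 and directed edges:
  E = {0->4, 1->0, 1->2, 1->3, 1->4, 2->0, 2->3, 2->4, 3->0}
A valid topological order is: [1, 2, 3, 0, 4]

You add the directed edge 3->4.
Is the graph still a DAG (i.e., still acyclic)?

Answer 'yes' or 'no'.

Given toposort: [1, 2, 3, 0, 4]
Position of 3: index 2; position of 4: index 4
New edge 3->4: forward
Forward edge: respects the existing order. Still a DAG, same toposort still valid.
Still a DAG? yes

Answer: yes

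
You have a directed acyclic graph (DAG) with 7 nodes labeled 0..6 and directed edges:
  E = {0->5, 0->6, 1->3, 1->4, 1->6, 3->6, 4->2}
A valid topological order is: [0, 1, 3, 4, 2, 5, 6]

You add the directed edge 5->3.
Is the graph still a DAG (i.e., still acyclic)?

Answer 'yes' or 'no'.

Given toposort: [0, 1, 3, 4, 2, 5, 6]
Position of 5: index 5; position of 3: index 2
New edge 5->3: backward (u after v in old order)
Backward edge: old toposort is now invalid. Check if this creates a cycle.
Does 3 already reach 5? Reachable from 3: [3, 6]. NO -> still a DAG (reorder needed).
Still a DAG? yes

Answer: yes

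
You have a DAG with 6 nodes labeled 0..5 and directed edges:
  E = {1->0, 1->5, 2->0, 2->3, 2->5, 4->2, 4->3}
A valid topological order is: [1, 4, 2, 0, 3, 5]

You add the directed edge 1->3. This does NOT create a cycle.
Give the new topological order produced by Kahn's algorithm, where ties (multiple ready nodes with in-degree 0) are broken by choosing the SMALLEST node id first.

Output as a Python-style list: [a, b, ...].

Answer: [1, 4, 2, 0, 3, 5]

Derivation:
Old toposort: [1, 4, 2, 0, 3, 5]
Added edge: 1->3
Position of 1 (0) < position of 3 (4). Old order still valid.
Run Kahn's algorithm (break ties by smallest node id):
  initial in-degrees: [2, 0, 1, 3, 0, 2]
  ready (indeg=0): [1, 4]
  pop 1: indeg[0]->1; indeg[3]->2; indeg[5]->1 | ready=[4] | order so far=[1]
  pop 4: indeg[2]->0; indeg[3]->1 | ready=[2] | order so far=[1, 4]
  pop 2: indeg[0]->0; indeg[3]->0; indeg[5]->0 | ready=[0, 3, 5] | order so far=[1, 4, 2]
  pop 0: no out-edges | ready=[3, 5] | order so far=[1, 4, 2, 0]
  pop 3: no out-edges | ready=[5] | order so far=[1, 4, 2, 0, 3]
  pop 5: no out-edges | ready=[] | order so far=[1, 4, 2, 0, 3, 5]
  Result: [1, 4, 2, 0, 3, 5]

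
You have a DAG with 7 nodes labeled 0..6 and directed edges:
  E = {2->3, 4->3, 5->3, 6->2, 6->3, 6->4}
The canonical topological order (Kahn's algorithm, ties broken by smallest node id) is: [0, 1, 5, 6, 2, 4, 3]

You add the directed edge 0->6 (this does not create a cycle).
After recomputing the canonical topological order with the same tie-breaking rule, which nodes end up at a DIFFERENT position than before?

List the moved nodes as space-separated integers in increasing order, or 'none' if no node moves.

Old toposort: [0, 1, 5, 6, 2, 4, 3]
Added edge 0->6
Recompute Kahn (smallest-id tiebreak):
  initial in-degrees: [0, 0, 1, 4, 1, 0, 1]
  ready (indeg=0): [0, 1, 5]
  pop 0: indeg[6]->0 | ready=[1, 5, 6] | order so far=[0]
  pop 1: no out-edges | ready=[5, 6] | order so far=[0, 1]
  pop 5: indeg[3]->3 | ready=[6] | order so far=[0, 1, 5]
  pop 6: indeg[2]->0; indeg[3]->2; indeg[4]->0 | ready=[2, 4] | order so far=[0, 1, 5, 6]
  pop 2: indeg[3]->1 | ready=[4] | order so far=[0, 1, 5, 6, 2]
  pop 4: indeg[3]->0 | ready=[3] | order so far=[0, 1, 5, 6, 2, 4]
  pop 3: no out-edges | ready=[] | order so far=[0, 1, 5, 6, 2, 4, 3]
New canonical toposort: [0, 1, 5, 6, 2, 4, 3]
Compare positions:
  Node 0: index 0 -> 0 (same)
  Node 1: index 1 -> 1 (same)
  Node 2: index 4 -> 4 (same)
  Node 3: index 6 -> 6 (same)
  Node 4: index 5 -> 5 (same)
  Node 5: index 2 -> 2 (same)
  Node 6: index 3 -> 3 (same)
Nodes that changed position: none

Answer: none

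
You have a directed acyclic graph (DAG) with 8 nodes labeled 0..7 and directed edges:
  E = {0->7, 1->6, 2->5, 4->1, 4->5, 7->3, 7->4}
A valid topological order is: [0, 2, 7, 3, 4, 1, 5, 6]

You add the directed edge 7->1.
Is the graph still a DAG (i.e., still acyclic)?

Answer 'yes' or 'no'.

Given toposort: [0, 2, 7, 3, 4, 1, 5, 6]
Position of 7: index 2; position of 1: index 5
New edge 7->1: forward
Forward edge: respects the existing order. Still a DAG, same toposort still valid.
Still a DAG? yes

Answer: yes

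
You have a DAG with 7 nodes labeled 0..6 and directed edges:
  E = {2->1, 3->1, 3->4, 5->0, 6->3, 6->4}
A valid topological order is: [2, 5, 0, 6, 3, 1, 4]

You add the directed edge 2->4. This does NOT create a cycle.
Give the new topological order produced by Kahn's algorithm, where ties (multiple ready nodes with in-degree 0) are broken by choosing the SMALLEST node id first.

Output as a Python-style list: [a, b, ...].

Answer: [2, 5, 0, 6, 3, 1, 4]

Derivation:
Old toposort: [2, 5, 0, 6, 3, 1, 4]
Added edge: 2->4
Position of 2 (0) < position of 4 (6). Old order still valid.
Run Kahn's algorithm (break ties by smallest node id):
  initial in-degrees: [1, 2, 0, 1, 3, 0, 0]
  ready (indeg=0): [2, 5, 6]
  pop 2: indeg[1]->1; indeg[4]->2 | ready=[5, 6] | order so far=[2]
  pop 5: indeg[0]->0 | ready=[0, 6] | order so far=[2, 5]
  pop 0: no out-edges | ready=[6] | order so far=[2, 5, 0]
  pop 6: indeg[3]->0; indeg[4]->1 | ready=[3] | order so far=[2, 5, 0, 6]
  pop 3: indeg[1]->0; indeg[4]->0 | ready=[1, 4] | order so far=[2, 5, 0, 6, 3]
  pop 1: no out-edges | ready=[4] | order so far=[2, 5, 0, 6, 3, 1]
  pop 4: no out-edges | ready=[] | order so far=[2, 5, 0, 6, 3, 1, 4]
  Result: [2, 5, 0, 6, 3, 1, 4]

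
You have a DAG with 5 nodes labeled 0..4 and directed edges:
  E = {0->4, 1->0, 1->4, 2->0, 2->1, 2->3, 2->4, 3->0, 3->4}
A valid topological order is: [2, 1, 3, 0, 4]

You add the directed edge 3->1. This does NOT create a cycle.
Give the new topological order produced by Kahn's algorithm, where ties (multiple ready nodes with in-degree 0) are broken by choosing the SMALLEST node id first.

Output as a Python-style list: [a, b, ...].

Answer: [2, 3, 1, 0, 4]

Derivation:
Old toposort: [2, 1, 3, 0, 4]
Added edge: 3->1
Position of 3 (2) > position of 1 (1). Must reorder: 3 must now come before 1.
Run Kahn's algorithm (break ties by smallest node id):
  initial in-degrees: [3, 2, 0, 1, 4]
  ready (indeg=0): [2]
  pop 2: indeg[0]->2; indeg[1]->1; indeg[3]->0; indeg[4]->3 | ready=[3] | order so far=[2]
  pop 3: indeg[0]->1; indeg[1]->0; indeg[4]->2 | ready=[1] | order so far=[2, 3]
  pop 1: indeg[0]->0; indeg[4]->1 | ready=[0] | order so far=[2, 3, 1]
  pop 0: indeg[4]->0 | ready=[4] | order so far=[2, 3, 1, 0]
  pop 4: no out-edges | ready=[] | order so far=[2, 3, 1, 0, 4]
  Result: [2, 3, 1, 0, 4]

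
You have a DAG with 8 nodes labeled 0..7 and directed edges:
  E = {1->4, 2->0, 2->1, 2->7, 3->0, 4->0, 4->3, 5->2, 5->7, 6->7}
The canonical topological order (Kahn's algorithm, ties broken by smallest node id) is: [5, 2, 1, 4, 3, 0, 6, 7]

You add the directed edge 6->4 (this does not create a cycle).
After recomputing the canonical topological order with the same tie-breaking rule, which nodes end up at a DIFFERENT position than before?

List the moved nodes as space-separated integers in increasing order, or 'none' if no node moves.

Answer: 0 3 4 6

Derivation:
Old toposort: [5, 2, 1, 4, 3, 0, 6, 7]
Added edge 6->4
Recompute Kahn (smallest-id tiebreak):
  initial in-degrees: [3, 1, 1, 1, 2, 0, 0, 3]
  ready (indeg=0): [5, 6]
  pop 5: indeg[2]->0; indeg[7]->2 | ready=[2, 6] | order so far=[5]
  pop 2: indeg[0]->2; indeg[1]->0; indeg[7]->1 | ready=[1, 6] | order so far=[5, 2]
  pop 1: indeg[4]->1 | ready=[6] | order so far=[5, 2, 1]
  pop 6: indeg[4]->0; indeg[7]->0 | ready=[4, 7] | order so far=[5, 2, 1, 6]
  pop 4: indeg[0]->1; indeg[3]->0 | ready=[3, 7] | order so far=[5, 2, 1, 6, 4]
  pop 3: indeg[0]->0 | ready=[0, 7] | order so far=[5, 2, 1, 6, 4, 3]
  pop 0: no out-edges | ready=[7] | order so far=[5, 2, 1, 6, 4, 3, 0]
  pop 7: no out-edges | ready=[] | order so far=[5, 2, 1, 6, 4, 3, 0, 7]
New canonical toposort: [5, 2, 1, 6, 4, 3, 0, 7]
Compare positions:
  Node 0: index 5 -> 6 (moved)
  Node 1: index 2 -> 2 (same)
  Node 2: index 1 -> 1 (same)
  Node 3: index 4 -> 5 (moved)
  Node 4: index 3 -> 4 (moved)
  Node 5: index 0 -> 0 (same)
  Node 6: index 6 -> 3 (moved)
  Node 7: index 7 -> 7 (same)
Nodes that changed position: 0 3 4 6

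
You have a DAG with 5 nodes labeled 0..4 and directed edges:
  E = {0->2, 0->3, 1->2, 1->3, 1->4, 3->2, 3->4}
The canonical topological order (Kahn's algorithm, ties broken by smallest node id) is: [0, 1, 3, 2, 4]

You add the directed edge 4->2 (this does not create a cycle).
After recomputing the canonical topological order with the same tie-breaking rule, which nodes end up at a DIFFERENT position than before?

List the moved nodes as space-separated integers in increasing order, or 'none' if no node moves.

Old toposort: [0, 1, 3, 2, 4]
Added edge 4->2
Recompute Kahn (smallest-id tiebreak):
  initial in-degrees: [0, 0, 4, 2, 2]
  ready (indeg=0): [0, 1]
  pop 0: indeg[2]->3; indeg[3]->1 | ready=[1] | order so far=[0]
  pop 1: indeg[2]->2; indeg[3]->0; indeg[4]->1 | ready=[3] | order so far=[0, 1]
  pop 3: indeg[2]->1; indeg[4]->0 | ready=[4] | order so far=[0, 1, 3]
  pop 4: indeg[2]->0 | ready=[2] | order so far=[0, 1, 3, 4]
  pop 2: no out-edges | ready=[] | order so far=[0, 1, 3, 4, 2]
New canonical toposort: [0, 1, 3, 4, 2]
Compare positions:
  Node 0: index 0 -> 0 (same)
  Node 1: index 1 -> 1 (same)
  Node 2: index 3 -> 4 (moved)
  Node 3: index 2 -> 2 (same)
  Node 4: index 4 -> 3 (moved)
Nodes that changed position: 2 4

Answer: 2 4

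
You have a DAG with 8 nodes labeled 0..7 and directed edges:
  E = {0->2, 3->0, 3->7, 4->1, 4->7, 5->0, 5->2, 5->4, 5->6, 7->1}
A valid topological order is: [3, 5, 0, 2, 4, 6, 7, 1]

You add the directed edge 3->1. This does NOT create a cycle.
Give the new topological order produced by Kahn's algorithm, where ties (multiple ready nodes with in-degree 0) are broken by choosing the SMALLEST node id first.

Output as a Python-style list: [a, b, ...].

Answer: [3, 5, 0, 2, 4, 6, 7, 1]

Derivation:
Old toposort: [3, 5, 0, 2, 4, 6, 7, 1]
Added edge: 3->1
Position of 3 (0) < position of 1 (7). Old order still valid.
Run Kahn's algorithm (break ties by smallest node id):
  initial in-degrees: [2, 3, 2, 0, 1, 0, 1, 2]
  ready (indeg=0): [3, 5]
  pop 3: indeg[0]->1; indeg[1]->2; indeg[7]->1 | ready=[5] | order so far=[3]
  pop 5: indeg[0]->0; indeg[2]->1; indeg[4]->0; indeg[6]->0 | ready=[0, 4, 6] | order so far=[3, 5]
  pop 0: indeg[2]->0 | ready=[2, 4, 6] | order so far=[3, 5, 0]
  pop 2: no out-edges | ready=[4, 6] | order so far=[3, 5, 0, 2]
  pop 4: indeg[1]->1; indeg[7]->0 | ready=[6, 7] | order so far=[3, 5, 0, 2, 4]
  pop 6: no out-edges | ready=[7] | order so far=[3, 5, 0, 2, 4, 6]
  pop 7: indeg[1]->0 | ready=[1] | order so far=[3, 5, 0, 2, 4, 6, 7]
  pop 1: no out-edges | ready=[] | order so far=[3, 5, 0, 2, 4, 6, 7, 1]
  Result: [3, 5, 0, 2, 4, 6, 7, 1]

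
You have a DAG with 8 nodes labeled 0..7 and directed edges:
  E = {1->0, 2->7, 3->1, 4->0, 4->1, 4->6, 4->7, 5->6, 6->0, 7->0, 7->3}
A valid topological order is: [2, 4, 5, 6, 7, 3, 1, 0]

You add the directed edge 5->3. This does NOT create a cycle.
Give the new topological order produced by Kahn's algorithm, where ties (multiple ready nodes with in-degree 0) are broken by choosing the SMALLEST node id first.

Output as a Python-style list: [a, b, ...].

Old toposort: [2, 4, 5, 6, 7, 3, 1, 0]
Added edge: 5->3
Position of 5 (2) < position of 3 (5). Old order still valid.
Run Kahn's algorithm (break ties by smallest node id):
  initial in-degrees: [4, 2, 0, 2, 0, 0, 2, 2]
  ready (indeg=0): [2, 4, 5]
  pop 2: indeg[7]->1 | ready=[4, 5] | order so far=[2]
  pop 4: indeg[0]->3; indeg[1]->1; indeg[6]->1; indeg[7]->0 | ready=[5, 7] | order so far=[2, 4]
  pop 5: indeg[3]->1; indeg[6]->0 | ready=[6, 7] | order so far=[2, 4, 5]
  pop 6: indeg[0]->2 | ready=[7] | order so far=[2, 4, 5, 6]
  pop 7: indeg[0]->1; indeg[3]->0 | ready=[3] | order so far=[2, 4, 5, 6, 7]
  pop 3: indeg[1]->0 | ready=[1] | order so far=[2, 4, 5, 6, 7, 3]
  pop 1: indeg[0]->0 | ready=[0] | order so far=[2, 4, 5, 6, 7, 3, 1]
  pop 0: no out-edges | ready=[] | order so far=[2, 4, 5, 6, 7, 3, 1, 0]
  Result: [2, 4, 5, 6, 7, 3, 1, 0]

Answer: [2, 4, 5, 6, 7, 3, 1, 0]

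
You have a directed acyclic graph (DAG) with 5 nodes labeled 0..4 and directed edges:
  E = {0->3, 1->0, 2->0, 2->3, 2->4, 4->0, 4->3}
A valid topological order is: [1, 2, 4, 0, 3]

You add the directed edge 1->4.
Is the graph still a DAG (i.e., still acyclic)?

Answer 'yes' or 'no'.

Answer: yes

Derivation:
Given toposort: [1, 2, 4, 0, 3]
Position of 1: index 0; position of 4: index 2
New edge 1->4: forward
Forward edge: respects the existing order. Still a DAG, same toposort still valid.
Still a DAG? yes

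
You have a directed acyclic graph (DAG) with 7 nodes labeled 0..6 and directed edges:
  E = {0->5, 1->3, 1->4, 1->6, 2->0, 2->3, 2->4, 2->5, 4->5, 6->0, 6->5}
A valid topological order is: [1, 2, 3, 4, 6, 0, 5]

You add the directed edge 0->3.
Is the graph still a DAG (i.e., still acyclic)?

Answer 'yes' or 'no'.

Answer: yes

Derivation:
Given toposort: [1, 2, 3, 4, 6, 0, 5]
Position of 0: index 5; position of 3: index 2
New edge 0->3: backward (u after v in old order)
Backward edge: old toposort is now invalid. Check if this creates a cycle.
Does 3 already reach 0? Reachable from 3: [3]. NO -> still a DAG (reorder needed).
Still a DAG? yes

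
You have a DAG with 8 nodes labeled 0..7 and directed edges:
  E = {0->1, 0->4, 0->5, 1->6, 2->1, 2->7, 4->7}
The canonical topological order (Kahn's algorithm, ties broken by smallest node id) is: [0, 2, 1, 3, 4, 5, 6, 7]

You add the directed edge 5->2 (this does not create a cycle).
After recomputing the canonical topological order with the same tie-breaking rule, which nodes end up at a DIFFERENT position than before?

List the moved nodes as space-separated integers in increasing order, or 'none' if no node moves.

Answer: 1 2 3 4 5

Derivation:
Old toposort: [0, 2, 1, 3, 4, 5, 6, 7]
Added edge 5->2
Recompute Kahn (smallest-id tiebreak):
  initial in-degrees: [0, 2, 1, 0, 1, 1, 1, 2]
  ready (indeg=0): [0, 3]
  pop 0: indeg[1]->1; indeg[4]->0; indeg[5]->0 | ready=[3, 4, 5] | order so far=[0]
  pop 3: no out-edges | ready=[4, 5] | order so far=[0, 3]
  pop 4: indeg[7]->1 | ready=[5] | order so far=[0, 3, 4]
  pop 5: indeg[2]->0 | ready=[2] | order so far=[0, 3, 4, 5]
  pop 2: indeg[1]->0; indeg[7]->0 | ready=[1, 7] | order so far=[0, 3, 4, 5, 2]
  pop 1: indeg[6]->0 | ready=[6, 7] | order so far=[0, 3, 4, 5, 2, 1]
  pop 6: no out-edges | ready=[7] | order so far=[0, 3, 4, 5, 2, 1, 6]
  pop 7: no out-edges | ready=[] | order so far=[0, 3, 4, 5, 2, 1, 6, 7]
New canonical toposort: [0, 3, 4, 5, 2, 1, 6, 7]
Compare positions:
  Node 0: index 0 -> 0 (same)
  Node 1: index 2 -> 5 (moved)
  Node 2: index 1 -> 4 (moved)
  Node 3: index 3 -> 1 (moved)
  Node 4: index 4 -> 2 (moved)
  Node 5: index 5 -> 3 (moved)
  Node 6: index 6 -> 6 (same)
  Node 7: index 7 -> 7 (same)
Nodes that changed position: 1 2 3 4 5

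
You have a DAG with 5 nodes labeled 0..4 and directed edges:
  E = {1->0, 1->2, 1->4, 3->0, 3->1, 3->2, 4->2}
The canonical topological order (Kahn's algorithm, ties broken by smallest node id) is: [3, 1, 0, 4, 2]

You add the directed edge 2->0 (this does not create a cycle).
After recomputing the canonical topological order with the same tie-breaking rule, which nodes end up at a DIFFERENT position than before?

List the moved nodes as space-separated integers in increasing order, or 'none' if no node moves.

Answer: 0 2 4

Derivation:
Old toposort: [3, 1, 0, 4, 2]
Added edge 2->0
Recompute Kahn (smallest-id tiebreak):
  initial in-degrees: [3, 1, 3, 0, 1]
  ready (indeg=0): [3]
  pop 3: indeg[0]->2; indeg[1]->0; indeg[2]->2 | ready=[1] | order so far=[3]
  pop 1: indeg[0]->1; indeg[2]->1; indeg[4]->0 | ready=[4] | order so far=[3, 1]
  pop 4: indeg[2]->0 | ready=[2] | order so far=[3, 1, 4]
  pop 2: indeg[0]->0 | ready=[0] | order so far=[3, 1, 4, 2]
  pop 0: no out-edges | ready=[] | order so far=[3, 1, 4, 2, 0]
New canonical toposort: [3, 1, 4, 2, 0]
Compare positions:
  Node 0: index 2 -> 4 (moved)
  Node 1: index 1 -> 1 (same)
  Node 2: index 4 -> 3 (moved)
  Node 3: index 0 -> 0 (same)
  Node 4: index 3 -> 2 (moved)
Nodes that changed position: 0 2 4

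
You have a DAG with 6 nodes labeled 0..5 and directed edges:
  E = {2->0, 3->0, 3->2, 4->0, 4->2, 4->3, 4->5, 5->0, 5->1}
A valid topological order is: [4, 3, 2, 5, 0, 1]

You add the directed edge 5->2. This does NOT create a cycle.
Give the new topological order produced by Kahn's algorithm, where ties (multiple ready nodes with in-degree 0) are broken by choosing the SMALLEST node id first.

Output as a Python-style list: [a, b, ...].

Answer: [4, 3, 5, 1, 2, 0]

Derivation:
Old toposort: [4, 3, 2, 5, 0, 1]
Added edge: 5->2
Position of 5 (3) > position of 2 (2). Must reorder: 5 must now come before 2.
Run Kahn's algorithm (break ties by smallest node id):
  initial in-degrees: [4, 1, 3, 1, 0, 1]
  ready (indeg=0): [4]
  pop 4: indeg[0]->3; indeg[2]->2; indeg[3]->0; indeg[5]->0 | ready=[3, 5] | order so far=[4]
  pop 3: indeg[0]->2; indeg[2]->1 | ready=[5] | order so far=[4, 3]
  pop 5: indeg[0]->1; indeg[1]->0; indeg[2]->0 | ready=[1, 2] | order so far=[4, 3, 5]
  pop 1: no out-edges | ready=[2] | order so far=[4, 3, 5, 1]
  pop 2: indeg[0]->0 | ready=[0] | order so far=[4, 3, 5, 1, 2]
  pop 0: no out-edges | ready=[] | order so far=[4, 3, 5, 1, 2, 0]
  Result: [4, 3, 5, 1, 2, 0]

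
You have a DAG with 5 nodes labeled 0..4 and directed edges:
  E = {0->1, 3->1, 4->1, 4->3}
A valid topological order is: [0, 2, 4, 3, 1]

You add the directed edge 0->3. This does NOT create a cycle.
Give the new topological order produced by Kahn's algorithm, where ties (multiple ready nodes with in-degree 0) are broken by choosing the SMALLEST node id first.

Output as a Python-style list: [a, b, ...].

Answer: [0, 2, 4, 3, 1]

Derivation:
Old toposort: [0, 2, 4, 3, 1]
Added edge: 0->3
Position of 0 (0) < position of 3 (3). Old order still valid.
Run Kahn's algorithm (break ties by smallest node id):
  initial in-degrees: [0, 3, 0, 2, 0]
  ready (indeg=0): [0, 2, 4]
  pop 0: indeg[1]->2; indeg[3]->1 | ready=[2, 4] | order so far=[0]
  pop 2: no out-edges | ready=[4] | order so far=[0, 2]
  pop 4: indeg[1]->1; indeg[3]->0 | ready=[3] | order so far=[0, 2, 4]
  pop 3: indeg[1]->0 | ready=[1] | order so far=[0, 2, 4, 3]
  pop 1: no out-edges | ready=[] | order so far=[0, 2, 4, 3, 1]
  Result: [0, 2, 4, 3, 1]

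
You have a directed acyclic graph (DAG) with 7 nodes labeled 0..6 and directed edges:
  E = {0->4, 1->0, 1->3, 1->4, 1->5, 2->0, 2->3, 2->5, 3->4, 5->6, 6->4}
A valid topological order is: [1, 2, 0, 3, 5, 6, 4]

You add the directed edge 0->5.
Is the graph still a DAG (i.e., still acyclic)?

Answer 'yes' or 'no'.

Answer: yes

Derivation:
Given toposort: [1, 2, 0, 3, 5, 6, 4]
Position of 0: index 2; position of 5: index 4
New edge 0->5: forward
Forward edge: respects the existing order. Still a DAG, same toposort still valid.
Still a DAG? yes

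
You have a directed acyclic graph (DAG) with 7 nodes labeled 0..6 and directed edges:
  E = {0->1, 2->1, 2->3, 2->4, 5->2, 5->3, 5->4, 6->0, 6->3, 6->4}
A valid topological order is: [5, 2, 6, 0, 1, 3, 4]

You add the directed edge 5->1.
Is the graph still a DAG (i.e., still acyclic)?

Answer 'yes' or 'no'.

Given toposort: [5, 2, 6, 0, 1, 3, 4]
Position of 5: index 0; position of 1: index 4
New edge 5->1: forward
Forward edge: respects the existing order. Still a DAG, same toposort still valid.
Still a DAG? yes

Answer: yes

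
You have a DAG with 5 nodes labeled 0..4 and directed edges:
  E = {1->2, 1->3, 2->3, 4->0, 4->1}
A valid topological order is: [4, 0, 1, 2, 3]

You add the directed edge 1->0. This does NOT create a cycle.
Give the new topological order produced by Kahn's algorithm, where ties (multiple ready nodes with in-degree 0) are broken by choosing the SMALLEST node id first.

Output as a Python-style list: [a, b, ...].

Answer: [4, 1, 0, 2, 3]

Derivation:
Old toposort: [4, 0, 1, 2, 3]
Added edge: 1->0
Position of 1 (2) > position of 0 (1). Must reorder: 1 must now come before 0.
Run Kahn's algorithm (break ties by smallest node id):
  initial in-degrees: [2, 1, 1, 2, 0]
  ready (indeg=0): [4]
  pop 4: indeg[0]->1; indeg[1]->0 | ready=[1] | order so far=[4]
  pop 1: indeg[0]->0; indeg[2]->0; indeg[3]->1 | ready=[0, 2] | order so far=[4, 1]
  pop 0: no out-edges | ready=[2] | order so far=[4, 1, 0]
  pop 2: indeg[3]->0 | ready=[3] | order so far=[4, 1, 0, 2]
  pop 3: no out-edges | ready=[] | order so far=[4, 1, 0, 2, 3]
  Result: [4, 1, 0, 2, 3]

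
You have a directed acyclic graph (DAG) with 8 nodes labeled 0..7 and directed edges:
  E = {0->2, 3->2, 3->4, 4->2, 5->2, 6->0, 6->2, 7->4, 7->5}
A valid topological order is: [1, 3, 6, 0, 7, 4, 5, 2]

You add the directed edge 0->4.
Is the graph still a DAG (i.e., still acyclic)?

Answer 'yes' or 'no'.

Given toposort: [1, 3, 6, 0, 7, 4, 5, 2]
Position of 0: index 3; position of 4: index 5
New edge 0->4: forward
Forward edge: respects the existing order. Still a DAG, same toposort still valid.
Still a DAG? yes

Answer: yes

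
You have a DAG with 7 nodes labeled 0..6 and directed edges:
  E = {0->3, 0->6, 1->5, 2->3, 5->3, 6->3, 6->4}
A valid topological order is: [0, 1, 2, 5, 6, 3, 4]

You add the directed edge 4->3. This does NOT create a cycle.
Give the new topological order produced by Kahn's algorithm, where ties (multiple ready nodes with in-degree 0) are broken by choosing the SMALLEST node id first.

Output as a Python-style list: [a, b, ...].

Old toposort: [0, 1, 2, 5, 6, 3, 4]
Added edge: 4->3
Position of 4 (6) > position of 3 (5). Must reorder: 4 must now come before 3.
Run Kahn's algorithm (break ties by smallest node id):
  initial in-degrees: [0, 0, 0, 5, 1, 1, 1]
  ready (indeg=0): [0, 1, 2]
  pop 0: indeg[3]->4; indeg[6]->0 | ready=[1, 2, 6] | order so far=[0]
  pop 1: indeg[5]->0 | ready=[2, 5, 6] | order so far=[0, 1]
  pop 2: indeg[3]->3 | ready=[5, 6] | order so far=[0, 1, 2]
  pop 5: indeg[3]->2 | ready=[6] | order so far=[0, 1, 2, 5]
  pop 6: indeg[3]->1; indeg[4]->0 | ready=[4] | order so far=[0, 1, 2, 5, 6]
  pop 4: indeg[3]->0 | ready=[3] | order so far=[0, 1, 2, 5, 6, 4]
  pop 3: no out-edges | ready=[] | order so far=[0, 1, 2, 5, 6, 4, 3]
  Result: [0, 1, 2, 5, 6, 4, 3]

Answer: [0, 1, 2, 5, 6, 4, 3]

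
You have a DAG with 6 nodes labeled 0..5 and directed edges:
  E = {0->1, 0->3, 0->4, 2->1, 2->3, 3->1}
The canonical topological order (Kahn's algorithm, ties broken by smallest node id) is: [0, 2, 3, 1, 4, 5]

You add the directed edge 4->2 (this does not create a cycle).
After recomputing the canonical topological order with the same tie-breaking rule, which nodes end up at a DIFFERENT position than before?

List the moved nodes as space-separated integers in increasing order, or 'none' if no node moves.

Old toposort: [0, 2, 3, 1, 4, 5]
Added edge 4->2
Recompute Kahn (smallest-id tiebreak):
  initial in-degrees: [0, 3, 1, 2, 1, 0]
  ready (indeg=0): [0, 5]
  pop 0: indeg[1]->2; indeg[3]->1; indeg[4]->0 | ready=[4, 5] | order so far=[0]
  pop 4: indeg[2]->0 | ready=[2, 5] | order so far=[0, 4]
  pop 2: indeg[1]->1; indeg[3]->0 | ready=[3, 5] | order so far=[0, 4, 2]
  pop 3: indeg[1]->0 | ready=[1, 5] | order so far=[0, 4, 2, 3]
  pop 1: no out-edges | ready=[5] | order so far=[0, 4, 2, 3, 1]
  pop 5: no out-edges | ready=[] | order so far=[0, 4, 2, 3, 1, 5]
New canonical toposort: [0, 4, 2, 3, 1, 5]
Compare positions:
  Node 0: index 0 -> 0 (same)
  Node 1: index 3 -> 4 (moved)
  Node 2: index 1 -> 2 (moved)
  Node 3: index 2 -> 3 (moved)
  Node 4: index 4 -> 1 (moved)
  Node 5: index 5 -> 5 (same)
Nodes that changed position: 1 2 3 4

Answer: 1 2 3 4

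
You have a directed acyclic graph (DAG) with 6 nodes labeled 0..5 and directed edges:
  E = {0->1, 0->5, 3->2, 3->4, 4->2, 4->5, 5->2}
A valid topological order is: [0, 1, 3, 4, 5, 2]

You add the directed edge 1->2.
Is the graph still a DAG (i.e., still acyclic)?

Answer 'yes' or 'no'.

Answer: yes

Derivation:
Given toposort: [0, 1, 3, 4, 5, 2]
Position of 1: index 1; position of 2: index 5
New edge 1->2: forward
Forward edge: respects the existing order. Still a DAG, same toposort still valid.
Still a DAG? yes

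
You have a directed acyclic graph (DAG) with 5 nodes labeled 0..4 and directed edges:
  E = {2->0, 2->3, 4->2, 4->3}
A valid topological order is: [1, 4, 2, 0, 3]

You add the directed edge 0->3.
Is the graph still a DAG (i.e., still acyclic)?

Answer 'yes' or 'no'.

Answer: yes

Derivation:
Given toposort: [1, 4, 2, 0, 3]
Position of 0: index 3; position of 3: index 4
New edge 0->3: forward
Forward edge: respects the existing order. Still a DAG, same toposort still valid.
Still a DAG? yes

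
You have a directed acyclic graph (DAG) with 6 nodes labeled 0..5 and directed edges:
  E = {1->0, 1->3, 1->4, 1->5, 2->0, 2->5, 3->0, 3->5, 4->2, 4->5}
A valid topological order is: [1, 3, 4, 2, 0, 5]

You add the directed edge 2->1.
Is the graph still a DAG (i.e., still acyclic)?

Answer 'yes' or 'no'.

Answer: no

Derivation:
Given toposort: [1, 3, 4, 2, 0, 5]
Position of 2: index 3; position of 1: index 0
New edge 2->1: backward (u after v in old order)
Backward edge: old toposort is now invalid. Check if this creates a cycle.
Does 1 already reach 2? Reachable from 1: [0, 1, 2, 3, 4, 5]. YES -> cycle!
Still a DAG? no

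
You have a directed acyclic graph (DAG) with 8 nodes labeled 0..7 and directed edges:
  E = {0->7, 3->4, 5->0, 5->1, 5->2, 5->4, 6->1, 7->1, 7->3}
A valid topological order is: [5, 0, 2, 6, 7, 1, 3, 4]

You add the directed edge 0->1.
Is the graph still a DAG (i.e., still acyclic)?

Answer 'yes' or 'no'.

Answer: yes

Derivation:
Given toposort: [5, 0, 2, 6, 7, 1, 3, 4]
Position of 0: index 1; position of 1: index 5
New edge 0->1: forward
Forward edge: respects the existing order. Still a DAG, same toposort still valid.
Still a DAG? yes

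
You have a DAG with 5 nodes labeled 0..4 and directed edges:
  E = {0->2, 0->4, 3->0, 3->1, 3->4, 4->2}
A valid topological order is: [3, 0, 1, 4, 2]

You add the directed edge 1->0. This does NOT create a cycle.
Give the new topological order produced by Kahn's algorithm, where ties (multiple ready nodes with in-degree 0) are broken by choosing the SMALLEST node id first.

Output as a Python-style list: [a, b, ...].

Old toposort: [3, 0, 1, 4, 2]
Added edge: 1->0
Position of 1 (2) > position of 0 (1). Must reorder: 1 must now come before 0.
Run Kahn's algorithm (break ties by smallest node id):
  initial in-degrees: [2, 1, 2, 0, 2]
  ready (indeg=0): [3]
  pop 3: indeg[0]->1; indeg[1]->0; indeg[4]->1 | ready=[1] | order so far=[3]
  pop 1: indeg[0]->0 | ready=[0] | order so far=[3, 1]
  pop 0: indeg[2]->1; indeg[4]->0 | ready=[4] | order so far=[3, 1, 0]
  pop 4: indeg[2]->0 | ready=[2] | order so far=[3, 1, 0, 4]
  pop 2: no out-edges | ready=[] | order so far=[3, 1, 0, 4, 2]
  Result: [3, 1, 0, 4, 2]

Answer: [3, 1, 0, 4, 2]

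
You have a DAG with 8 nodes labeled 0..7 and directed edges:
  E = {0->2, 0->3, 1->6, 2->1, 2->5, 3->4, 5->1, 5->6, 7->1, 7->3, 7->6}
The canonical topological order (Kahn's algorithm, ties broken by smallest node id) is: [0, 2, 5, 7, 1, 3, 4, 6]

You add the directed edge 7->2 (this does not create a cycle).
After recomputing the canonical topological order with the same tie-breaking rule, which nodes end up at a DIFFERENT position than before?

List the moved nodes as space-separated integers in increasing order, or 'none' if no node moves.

Old toposort: [0, 2, 5, 7, 1, 3, 4, 6]
Added edge 7->2
Recompute Kahn (smallest-id tiebreak):
  initial in-degrees: [0, 3, 2, 2, 1, 1, 3, 0]
  ready (indeg=0): [0, 7]
  pop 0: indeg[2]->1; indeg[3]->1 | ready=[7] | order so far=[0]
  pop 7: indeg[1]->2; indeg[2]->0; indeg[3]->0; indeg[6]->2 | ready=[2, 3] | order so far=[0, 7]
  pop 2: indeg[1]->1; indeg[5]->0 | ready=[3, 5] | order so far=[0, 7, 2]
  pop 3: indeg[4]->0 | ready=[4, 5] | order so far=[0, 7, 2, 3]
  pop 4: no out-edges | ready=[5] | order so far=[0, 7, 2, 3, 4]
  pop 5: indeg[1]->0; indeg[6]->1 | ready=[1] | order so far=[0, 7, 2, 3, 4, 5]
  pop 1: indeg[6]->0 | ready=[6] | order so far=[0, 7, 2, 3, 4, 5, 1]
  pop 6: no out-edges | ready=[] | order so far=[0, 7, 2, 3, 4, 5, 1, 6]
New canonical toposort: [0, 7, 2, 3, 4, 5, 1, 6]
Compare positions:
  Node 0: index 0 -> 0 (same)
  Node 1: index 4 -> 6 (moved)
  Node 2: index 1 -> 2 (moved)
  Node 3: index 5 -> 3 (moved)
  Node 4: index 6 -> 4 (moved)
  Node 5: index 2 -> 5 (moved)
  Node 6: index 7 -> 7 (same)
  Node 7: index 3 -> 1 (moved)
Nodes that changed position: 1 2 3 4 5 7

Answer: 1 2 3 4 5 7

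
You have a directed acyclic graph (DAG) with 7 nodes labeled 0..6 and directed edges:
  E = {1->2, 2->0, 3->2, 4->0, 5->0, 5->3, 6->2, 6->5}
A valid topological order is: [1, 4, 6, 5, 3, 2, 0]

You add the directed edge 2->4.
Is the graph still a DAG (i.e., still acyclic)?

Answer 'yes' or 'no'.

Answer: yes

Derivation:
Given toposort: [1, 4, 6, 5, 3, 2, 0]
Position of 2: index 5; position of 4: index 1
New edge 2->4: backward (u after v in old order)
Backward edge: old toposort is now invalid. Check if this creates a cycle.
Does 4 already reach 2? Reachable from 4: [0, 4]. NO -> still a DAG (reorder needed).
Still a DAG? yes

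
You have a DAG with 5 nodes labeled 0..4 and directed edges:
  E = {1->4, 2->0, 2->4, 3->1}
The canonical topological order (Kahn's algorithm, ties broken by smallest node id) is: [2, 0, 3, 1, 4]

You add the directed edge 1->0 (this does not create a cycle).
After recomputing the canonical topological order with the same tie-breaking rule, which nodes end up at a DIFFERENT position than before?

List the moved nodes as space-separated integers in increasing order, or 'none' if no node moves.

Old toposort: [2, 0, 3, 1, 4]
Added edge 1->0
Recompute Kahn (smallest-id tiebreak):
  initial in-degrees: [2, 1, 0, 0, 2]
  ready (indeg=0): [2, 3]
  pop 2: indeg[0]->1; indeg[4]->1 | ready=[3] | order so far=[2]
  pop 3: indeg[1]->0 | ready=[1] | order so far=[2, 3]
  pop 1: indeg[0]->0; indeg[4]->0 | ready=[0, 4] | order so far=[2, 3, 1]
  pop 0: no out-edges | ready=[4] | order so far=[2, 3, 1, 0]
  pop 4: no out-edges | ready=[] | order so far=[2, 3, 1, 0, 4]
New canonical toposort: [2, 3, 1, 0, 4]
Compare positions:
  Node 0: index 1 -> 3 (moved)
  Node 1: index 3 -> 2 (moved)
  Node 2: index 0 -> 0 (same)
  Node 3: index 2 -> 1 (moved)
  Node 4: index 4 -> 4 (same)
Nodes that changed position: 0 1 3

Answer: 0 1 3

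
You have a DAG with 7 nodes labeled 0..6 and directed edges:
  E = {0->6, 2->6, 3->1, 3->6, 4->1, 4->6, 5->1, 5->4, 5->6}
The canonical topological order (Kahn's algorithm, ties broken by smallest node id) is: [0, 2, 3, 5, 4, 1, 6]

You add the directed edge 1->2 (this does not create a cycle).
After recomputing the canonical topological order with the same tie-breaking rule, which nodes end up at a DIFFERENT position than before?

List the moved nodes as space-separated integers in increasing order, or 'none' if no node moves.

Answer: 1 2 3 4 5

Derivation:
Old toposort: [0, 2, 3, 5, 4, 1, 6]
Added edge 1->2
Recompute Kahn (smallest-id tiebreak):
  initial in-degrees: [0, 3, 1, 0, 1, 0, 5]
  ready (indeg=0): [0, 3, 5]
  pop 0: indeg[6]->4 | ready=[3, 5] | order so far=[0]
  pop 3: indeg[1]->2; indeg[6]->3 | ready=[5] | order so far=[0, 3]
  pop 5: indeg[1]->1; indeg[4]->0; indeg[6]->2 | ready=[4] | order so far=[0, 3, 5]
  pop 4: indeg[1]->0; indeg[6]->1 | ready=[1] | order so far=[0, 3, 5, 4]
  pop 1: indeg[2]->0 | ready=[2] | order so far=[0, 3, 5, 4, 1]
  pop 2: indeg[6]->0 | ready=[6] | order so far=[0, 3, 5, 4, 1, 2]
  pop 6: no out-edges | ready=[] | order so far=[0, 3, 5, 4, 1, 2, 6]
New canonical toposort: [0, 3, 5, 4, 1, 2, 6]
Compare positions:
  Node 0: index 0 -> 0 (same)
  Node 1: index 5 -> 4 (moved)
  Node 2: index 1 -> 5 (moved)
  Node 3: index 2 -> 1 (moved)
  Node 4: index 4 -> 3 (moved)
  Node 5: index 3 -> 2 (moved)
  Node 6: index 6 -> 6 (same)
Nodes that changed position: 1 2 3 4 5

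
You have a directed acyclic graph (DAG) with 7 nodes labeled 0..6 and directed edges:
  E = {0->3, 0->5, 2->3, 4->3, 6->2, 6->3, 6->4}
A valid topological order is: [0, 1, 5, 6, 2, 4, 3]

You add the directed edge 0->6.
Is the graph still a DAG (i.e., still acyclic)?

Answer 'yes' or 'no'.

Answer: yes

Derivation:
Given toposort: [0, 1, 5, 6, 2, 4, 3]
Position of 0: index 0; position of 6: index 3
New edge 0->6: forward
Forward edge: respects the existing order. Still a DAG, same toposort still valid.
Still a DAG? yes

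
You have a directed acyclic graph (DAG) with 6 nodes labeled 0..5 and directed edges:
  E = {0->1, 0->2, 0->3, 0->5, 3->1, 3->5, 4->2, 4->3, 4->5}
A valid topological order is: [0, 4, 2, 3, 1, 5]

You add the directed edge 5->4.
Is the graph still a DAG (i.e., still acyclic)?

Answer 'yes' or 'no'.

Answer: no

Derivation:
Given toposort: [0, 4, 2, 3, 1, 5]
Position of 5: index 5; position of 4: index 1
New edge 5->4: backward (u after v in old order)
Backward edge: old toposort is now invalid. Check if this creates a cycle.
Does 4 already reach 5? Reachable from 4: [1, 2, 3, 4, 5]. YES -> cycle!
Still a DAG? no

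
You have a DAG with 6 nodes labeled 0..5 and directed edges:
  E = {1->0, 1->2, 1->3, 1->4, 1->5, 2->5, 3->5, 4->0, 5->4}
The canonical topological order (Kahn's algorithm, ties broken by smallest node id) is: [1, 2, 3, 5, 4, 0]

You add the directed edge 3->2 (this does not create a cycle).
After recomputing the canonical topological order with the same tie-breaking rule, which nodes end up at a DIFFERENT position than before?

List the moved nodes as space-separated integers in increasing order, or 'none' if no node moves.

Old toposort: [1, 2, 3, 5, 4, 0]
Added edge 3->2
Recompute Kahn (smallest-id tiebreak):
  initial in-degrees: [2, 0, 2, 1, 2, 3]
  ready (indeg=0): [1]
  pop 1: indeg[0]->1; indeg[2]->1; indeg[3]->0; indeg[4]->1; indeg[5]->2 | ready=[3] | order so far=[1]
  pop 3: indeg[2]->0; indeg[5]->1 | ready=[2] | order so far=[1, 3]
  pop 2: indeg[5]->0 | ready=[5] | order so far=[1, 3, 2]
  pop 5: indeg[4]->0 | ready=[4] | order so far=[1, 3, 2, 5]
  pop 4: indeg[0]->0 | ready=[0] | order so far=[1, 3, 2, 5, 4]
  pop 0: no out-edges | ready=[] | order so far=[1, 3, 2, 5, 4, 0]
New canonical toposort: [1, 3, 2, 5, 4, 0]
Compare positions:
  Node 0: index 5 -> 5 (same)
  Node 1: index 0 -> 0 (same)
  Node 2: index 1 -> 2 (moved)
  Node 3: index 2 -> 1 (moved)
  Node 4: index 4 -> 4 (same)
  Node 5: index 3 -> 3 (same)
Nodes that changed position: 2 3

Answer: 2 3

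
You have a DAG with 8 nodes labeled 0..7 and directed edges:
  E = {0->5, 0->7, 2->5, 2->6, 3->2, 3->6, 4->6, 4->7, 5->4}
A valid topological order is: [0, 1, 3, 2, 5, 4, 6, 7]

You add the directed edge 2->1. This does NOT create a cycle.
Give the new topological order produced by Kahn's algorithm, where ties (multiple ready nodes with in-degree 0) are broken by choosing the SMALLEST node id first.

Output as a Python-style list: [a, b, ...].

Answer: [0, 3, 2, 1, 5, 4, 6, 7]

Derivation:
Old toposort: [0, 1, 3, 2, 5, 4, 6, 7]
Added edge: 2->1
Position of 2 (3) > position of 1 (1). Must reorder: 2 must now come before 1.
Run Kahn's algorithm (break ties by smallest node id):
  initial in-degrees: [0, 1, 1, 0, 1, 2, 3, 2]
  ready (indeg=0): [0, 3]
  pop 0: indeg[5]->1; indeg[7]->1 | ready=[3] | order so far=[0]
  pop 3: indeg[2]->0; indeg[6]->2 | ready=[2] | order so far=[0, 3]
  pop 2: indeg[1]->0; indeg[5]->0; indeg[6]->1 | ready=[1, 5] | order so far=[0, 3, 2]
  pop 1: no out-edges | ready=[5] | order so far=[0, 3, 2, 1]
  pop 5: indeg[4]->0 | ready=[4] | order so far=[0, 3, 2, 1, 5]
  pop 4: indeg[6]->0; indeg[7]->0 | ready=[6, 7] | order so far=[0, 3, 2, 1, 5, 4]
  pop 6: no out-edges | ready=[7] | order so far=[0, 3, 2, 1, 5, 4, 6]
  pop 7: no out-edges | ready=[] | order so far=[0, 3, 2, 1, 5, 4, 6, 7]
  Result: [0, 3, 2, 1, 5, 4, 6, 7]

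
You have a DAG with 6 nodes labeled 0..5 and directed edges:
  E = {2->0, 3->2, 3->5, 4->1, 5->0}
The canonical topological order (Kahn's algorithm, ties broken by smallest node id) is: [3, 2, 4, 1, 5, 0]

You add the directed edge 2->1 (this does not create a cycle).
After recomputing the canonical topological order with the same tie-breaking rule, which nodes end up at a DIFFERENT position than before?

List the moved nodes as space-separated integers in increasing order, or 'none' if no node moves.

Answer: none

Derivation:
Old toposort: [3, 2, 4, 1, 5, 0]
Added edge 2->1
Recompute Kahn (smallest-id tiebreak):
  initial in-degrees: [2, 2, 1, 0, 0, 1]
  ready (indeg=0): [3, 4]
  pop 3: indeg[2]->0; indeg[5]->0 | ready=[2, 4, 5] | order so far=[3]
  pop 2: indeg[0]->1; indeg[1]->1 | ready=[4, 5] | order so far=[3, 2]
  pop 4: indeg[1]->0 | ready=[1, 5] | order so far=[3, 2, 4]
  pop 1: no out-edges | ready=[5] | order so far=[3, 2, 4, 1]
  pop 5: indeg[0]->0 | ready=[0] | order so far=[3, 2, 4, 1, 5]
  pop 0: no out-edges | ready=[] | order so far=[3, 2, 4, 1, 5, 0]
New canonical toposort: [3, 2, 4, 1, 5, 0]
Compare positions:
  Node 0: index 5 -> 5 (same)
  Node 1: index 3 -> 3 (same)
  Node 2: index 1 -> 1 (same)
  Node 3: index 0 -> 0 (same)
  Node 4: index 2 -> 2 (same)
  Node 5: index 4 -> 4 (same)
Nodes that changed position: none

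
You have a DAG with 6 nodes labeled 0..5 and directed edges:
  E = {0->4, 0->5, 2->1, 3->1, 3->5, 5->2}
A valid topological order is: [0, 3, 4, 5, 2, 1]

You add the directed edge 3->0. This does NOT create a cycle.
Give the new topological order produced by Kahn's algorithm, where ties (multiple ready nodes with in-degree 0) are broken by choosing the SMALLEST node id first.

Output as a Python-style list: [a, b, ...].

Answer: [3, 0, 4, 5, 2, 1]

Derivation:
Old toposort: [0, 3, 4, 5, 2, 1]
Added edge: 3->0
Position of 3 (1) > position of 0 (0). Must reorder: 3 must now come before 0.
Run Kahn's algorithm (break ties by smallest node id):
  initial in-degrees: [1, 2, 1, 0, 1, 2]
  ready (indeg=0): [3]
  pop 3: indeg[0]->0; indeg[1]->1; indeg[5]->1 | ready=[0] | order so far=[3]
  pop 0: indeg[4]->0; indeg[5]->0 | ready=[4, 5] | order so far=[3, 0]
  pop 4: no out-edges | ready=[5] | order so far=[3, 0, 4]
  pop 5: indeg[2]->0 | ready=[2] | order so far=[3, 0, 4, 5]
  pop 2: indeg[1]->0 | ready=[1] | order so far=[3, 0, 4, 5, 2]
  pop 1: no out-edges | ready=[] | order so far=[3, 0, 4, 5, 2, 1]
  Result: [3, 0, 4, 5, 2, 1]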